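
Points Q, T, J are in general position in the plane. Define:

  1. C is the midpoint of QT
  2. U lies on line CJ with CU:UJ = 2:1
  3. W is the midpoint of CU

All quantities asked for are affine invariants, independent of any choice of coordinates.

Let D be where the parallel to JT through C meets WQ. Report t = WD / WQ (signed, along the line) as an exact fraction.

t = 1/4

Choose coordinates Q = (0, 0), T = (1, 0), J = (0, 1).
1. C is the midpoint of QT ⇒ C = (1/2, 0)
2. U lies on line CJ with CU:UJ = 2:1 ⇒ U = (1/6, 2/3)
3. W is the midpoint of CU ⇒ W = (1/3, 1/3)
through C parallel to JT: direction (1, -1); meets WQ at D = (1/4, 1/4)
D = W + t·(Q−W) with t = 1/4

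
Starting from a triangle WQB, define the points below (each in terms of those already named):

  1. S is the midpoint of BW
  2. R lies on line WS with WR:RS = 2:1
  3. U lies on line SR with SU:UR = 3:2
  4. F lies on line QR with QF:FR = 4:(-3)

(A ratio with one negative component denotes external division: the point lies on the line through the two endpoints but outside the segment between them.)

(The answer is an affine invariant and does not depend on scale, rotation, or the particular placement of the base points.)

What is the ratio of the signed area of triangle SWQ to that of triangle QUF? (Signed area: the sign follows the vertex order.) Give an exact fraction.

Work in coordinates with W = (0, 0), Q = (1, 0), B = (0, 1).
1. S is the midpoint of BW ⇒ S = (0, 1/2)
2. R lies on line WS with WR:RS = 2:1 ⇒ R = (0, 1/3)
3. U lies on line SR with SU:UR = 3:2 ⇒ U = (0, 2/5)
4. F lies on line QR with QF:FR = 4:(-3) ⇒ F = (-3, 4/3)
2·[SWQ] = 1/2, 2·[QUF] = 4/15
[SWQ]:[QUF] = 1/2:4/15 = 15/8

[SWQ]:[QUF] = 15/8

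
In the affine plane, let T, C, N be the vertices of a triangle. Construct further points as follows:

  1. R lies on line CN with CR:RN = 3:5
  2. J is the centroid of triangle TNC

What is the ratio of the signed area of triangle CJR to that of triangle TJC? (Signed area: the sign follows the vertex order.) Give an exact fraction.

Work in coordinates with T = (0, 0), C = (1, 0), N = (0, 1).
1. R lies on line CN with CR:RN = 3:5 ⇒ R = (5/8, 3/8)
2. J is the centroid of triangle TNC ⇒ J = (1/3, 1/3)
2·[CJR] = -1/8, 2·[TJC] = -1/3
[CJR]:[TJC] = -1/8:-1/3 = 3/8

[CJR]:[TJC] = 3/8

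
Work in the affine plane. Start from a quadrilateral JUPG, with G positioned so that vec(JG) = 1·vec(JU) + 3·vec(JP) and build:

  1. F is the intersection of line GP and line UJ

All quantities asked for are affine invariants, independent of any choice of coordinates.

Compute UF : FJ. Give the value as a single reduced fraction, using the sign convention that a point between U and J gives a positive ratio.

Set J = (0, 0), U = (1, 0), P = (0, 1), G = (1, 3); any affine frame gives the same invariant.
1. F is the intersection of line GP and line UJ ⇒ F = (-1/2, 0)
F = U + t·(J−U) with t = 3/2, so UF:FJ = t:(1−t) = 3/2:-1/2

UF:FJ = -3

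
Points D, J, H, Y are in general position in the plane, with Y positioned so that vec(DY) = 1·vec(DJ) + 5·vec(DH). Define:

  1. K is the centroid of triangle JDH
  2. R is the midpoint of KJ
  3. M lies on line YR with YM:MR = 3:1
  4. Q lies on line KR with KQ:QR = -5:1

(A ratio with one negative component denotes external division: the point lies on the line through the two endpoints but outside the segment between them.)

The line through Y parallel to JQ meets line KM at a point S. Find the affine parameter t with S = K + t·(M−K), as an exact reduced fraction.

t = 4

Set D = (0, 0), J = (1, 0), H = (0, 1), Y = (1, 5); any affine frame gives the same invariant.
1. K is the centroid of triangle JDH ⇒ K = (1/3, 1/3)
2. R is the midpoint of KJ ⇒ R = (2/3, 1/6)
3. M lies on line YR with YM:MR = 3:1 ⇒ M = (3/4, 11/8)
4. Q lies on line KR with KQ:QR = -5:1 ⇒ Q = (3/4, 1/8)
through Y parallel to JQ: direction (-1/4, 1/8); meets KM at S = (2, 9/2)
S = K + t·(M−K) with t = 4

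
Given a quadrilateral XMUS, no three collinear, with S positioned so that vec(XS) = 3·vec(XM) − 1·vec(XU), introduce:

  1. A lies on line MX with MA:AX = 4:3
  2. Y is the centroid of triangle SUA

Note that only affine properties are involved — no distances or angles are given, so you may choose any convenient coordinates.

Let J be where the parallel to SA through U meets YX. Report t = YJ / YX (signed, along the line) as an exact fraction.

t = -5/4

Choose coordinates X = (0, 0), M = (1, 0), U = (0, 1), S = (3, -1).
1. A lies on line MX with MA:AX = 4:3 ⇒ A = (3/7, 0)
2. Y is the centroid of triangle SUA ⇒ Y = (8/7, 0)
through U parallel to SA: direction (-18/7, 1); meets YX at J = (18/7, 0)
J = Y + t·(X−Y) with t = -5/4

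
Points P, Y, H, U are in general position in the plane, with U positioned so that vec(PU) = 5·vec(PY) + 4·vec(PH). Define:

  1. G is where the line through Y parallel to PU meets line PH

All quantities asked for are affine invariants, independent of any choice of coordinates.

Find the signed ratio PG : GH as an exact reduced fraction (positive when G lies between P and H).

PG:GH = -4/9

Set P = (0, 0), Y = (1, 0), H = (0, 1), U = (5, 4); any affine frame gives the same invariant.
1. G is where the line through Y parallel to PU meets line PH ⇒ G = (0, -4/5)
G = P + t·(H−P) with t = -4/5, so PG:GH = t:(1−t) = -4/5:9/5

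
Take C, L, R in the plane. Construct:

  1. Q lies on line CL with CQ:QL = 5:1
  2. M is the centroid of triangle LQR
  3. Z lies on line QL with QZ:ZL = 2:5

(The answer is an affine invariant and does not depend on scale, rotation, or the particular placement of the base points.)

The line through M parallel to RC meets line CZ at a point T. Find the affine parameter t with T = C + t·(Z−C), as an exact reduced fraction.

Choose coordinates C = (0, 0), L = (1, 0), R = (0, 1).
1. Q lies on line CL with CQ:QL = 5:1 ⇒ Q = (5/6, 0)
2. M is the centroid of triangle LQR ⇒ M = (11/18, 1/3)
3. Z lies on line QL with QZ:ZL = 2:5 ⇒ Z = (37/42, 0)
through M parallel to RC: direction (0, -1); meets CZ at T = (11/18, 0)
T = C + t·(Z−C) with t = 77/111

t = 77/111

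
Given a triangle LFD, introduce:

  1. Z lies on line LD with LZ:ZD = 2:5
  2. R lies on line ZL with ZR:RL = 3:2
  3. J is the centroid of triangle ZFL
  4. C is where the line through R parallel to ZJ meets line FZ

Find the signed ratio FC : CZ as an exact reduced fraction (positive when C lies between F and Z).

FC:CZ = -8/3

Set L = (0, 0), F = (1, 0), D = (0, 1); any affine frame gives the same invariant.
1. Z lies on line LD with LZ:ZD = 2:5 ⇒ Z = (0, 2/7)
2. R lies on line ZL with ZR:RL = 3:2 ⇒ R = (0, 4/35)
3. J is the centroid of triangle ZFL ⇒ J = (1/3, 2/21)
4. C is where the line through R parallel to ZJ meets line FZ ⇒ C = (-3/5, 16/35)
C = F + t·(Z−F) with t = 8/5, so FC:CZ = t:(1−t) = 8/5:-3/5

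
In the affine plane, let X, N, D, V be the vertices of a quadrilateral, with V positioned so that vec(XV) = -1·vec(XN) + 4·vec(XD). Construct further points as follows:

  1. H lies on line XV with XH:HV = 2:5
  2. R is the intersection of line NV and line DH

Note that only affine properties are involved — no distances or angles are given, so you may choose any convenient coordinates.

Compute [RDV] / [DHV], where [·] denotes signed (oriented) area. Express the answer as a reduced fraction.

[RDV]:[DHV] = 7/3

Choose coordinates X = (0, 0), N = (1, 0), D = (0, 1), V = (-1, 4).
1. H lies on line XV with XH:HV = 2:5 ⇒ H = (-2/7, 8/7)
2. R is the intersection of line NV and line DH ⇒ R = (2/3, 2/3)
2·[RDV] = -5/3, 2·[DHV] = -5/7
[RDV]:[DHV] = -5/3:-5/7 = 7/3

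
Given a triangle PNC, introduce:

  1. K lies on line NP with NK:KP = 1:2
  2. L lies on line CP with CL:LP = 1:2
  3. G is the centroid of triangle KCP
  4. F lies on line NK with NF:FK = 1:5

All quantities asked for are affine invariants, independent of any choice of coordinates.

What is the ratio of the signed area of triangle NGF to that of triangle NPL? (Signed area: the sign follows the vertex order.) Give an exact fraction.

Assign P = (0, 0), N = (1, 0), C = (0, 1) — the answer is frame-independent, so this choice is without loss of generality.
1. K lies on line NP with NK:KP = 1:2 ⇒ K = (2/3, 0)
2. L lies on line CP with CL:LP = 1:2 ⇒ L = (0, 2/3)
3. G is the centroid of triangle KCP ⇒ G = (2/9, 1/3)
4. F lies on line NK with NF:FK = 1:5 ⇒ F = (17/18, 0)
2·[NGF] = 1/54, 2·[NPL] = -2/3
[NGF]:[NPL] = 1/54:-2/3 = -1/36

[NGF]:[NPL] = -1/36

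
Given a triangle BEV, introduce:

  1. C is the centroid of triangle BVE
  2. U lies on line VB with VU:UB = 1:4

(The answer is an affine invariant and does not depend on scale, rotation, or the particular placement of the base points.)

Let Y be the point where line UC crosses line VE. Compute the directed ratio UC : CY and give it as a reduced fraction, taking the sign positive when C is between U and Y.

UC:CY = -2/5

Assign B = (0, 0), E = (1, 0), V = (0, 1) — the answer is frame-independent, so this choice is without loss of generality.
1. C is the centroid of triangle BVE ⇒ C = (1/3, 1/3)
2. U lies on line VB with VU:UB = 1:4 ⇒ U = (0, 4/5)
line UC meets VE at Y = (-1/2, 3/2)
C = U + t·(Y−U) with t = -2/3, so UC:CY = -2/3:5/3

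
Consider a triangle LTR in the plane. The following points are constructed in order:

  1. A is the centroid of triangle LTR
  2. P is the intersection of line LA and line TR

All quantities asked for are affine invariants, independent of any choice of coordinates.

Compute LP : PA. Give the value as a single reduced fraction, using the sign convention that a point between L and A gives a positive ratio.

Choose coordinates L = (0, 0), T = (1, 0), R = (0, 1).
1. A is the centroid of triangle LTR ⇒ A = (1/3, 1/3)
2. P is the intersection of line LA and line TR ⇒ P = (1/2, 1/2)
P = L + t·(A−L) with t = 3/2, so LP:PA = t:(1−t) = 3/2:-1/2

LP:PA = -3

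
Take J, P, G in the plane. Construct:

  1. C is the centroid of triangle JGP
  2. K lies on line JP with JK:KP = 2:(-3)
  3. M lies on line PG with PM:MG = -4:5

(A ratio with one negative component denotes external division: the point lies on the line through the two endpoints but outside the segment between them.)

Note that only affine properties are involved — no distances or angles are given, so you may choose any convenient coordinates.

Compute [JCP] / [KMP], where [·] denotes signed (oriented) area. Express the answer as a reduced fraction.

Assign J = (0, 0), P = (1, 0), G = (0, 1) — the answer is frame-independent, so this choice is without loss of generality.
1. C is the centroid of triangle JGP ⇒ C = (1/3, 1/3)
2. K lies on line JP with JK:KP = 2:(-3) ⇒ K = (-2, 0)
3. M lies on line PG with PM:MG = -4:5 ⇒ M = (5, -4)
2·[JCP] = -1/3, 2·[KMP] = 12
[JCP]:[KMP] = -1/3:12 = -1/36

[JCP]:[KMP] = -1/36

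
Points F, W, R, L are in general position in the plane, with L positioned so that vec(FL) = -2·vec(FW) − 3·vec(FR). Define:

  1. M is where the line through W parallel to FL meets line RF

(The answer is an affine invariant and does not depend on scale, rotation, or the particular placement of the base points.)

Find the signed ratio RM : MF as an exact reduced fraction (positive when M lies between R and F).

RM:MF = -5/3

Work in coordinates with F = (0, 0), W = (1, 0), R = (0, 1), L = (-2, -3).
1. M is where the line through W parallel to FL meets line RF ⇒ M = (0, -3/2)
M = R + t·(F−R) with t = 5/2, so RM:MF = t:(1−t) = 5/2:-3/2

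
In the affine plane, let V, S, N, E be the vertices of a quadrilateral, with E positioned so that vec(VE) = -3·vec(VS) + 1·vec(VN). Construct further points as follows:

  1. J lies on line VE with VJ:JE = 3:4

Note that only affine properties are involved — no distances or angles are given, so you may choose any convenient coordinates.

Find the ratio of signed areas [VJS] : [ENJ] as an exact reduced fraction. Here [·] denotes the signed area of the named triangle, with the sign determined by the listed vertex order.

Set V = (0, 0), S = (1, 0), N = (0, 1), E = (-3, 1); any affine frame gives the same invariant.
1. J lies on line VE with VJ:JE = 3:4 ⇒ J = (-9/7, 3/7)
2·[VJS] = -3/7, 2·[ENJ] = -12/7
[VJS]:[ENJ] = -3/7:-12/7 = 1/4

[VJS]:[ENJ] = 1/4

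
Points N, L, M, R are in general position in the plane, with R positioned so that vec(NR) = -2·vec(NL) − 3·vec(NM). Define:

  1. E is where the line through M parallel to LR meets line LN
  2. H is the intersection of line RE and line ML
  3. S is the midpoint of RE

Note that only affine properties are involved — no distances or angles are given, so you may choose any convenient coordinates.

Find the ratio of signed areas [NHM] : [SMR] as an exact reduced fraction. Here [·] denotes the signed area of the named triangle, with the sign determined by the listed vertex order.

[NHM]:[SMR] = 1/2

Choose coordinates N = (0, 0), L = (1, 0), M = (0, 1), R = (-2, -3).
1. E is where the line through M parallel to LR meets line LN ⇒ E = (-1, 0)
2. H is the intersection of line RE and line ML ⇒ H = (-1/2, 3/2)
3. S is the midpoint of RE ⇒ S = (-3/2, -3/2)
2·[NHM] = -1/2, 2·[SMR] = -1
[NHM]:[SMR] = -1/2:-1 = 1/2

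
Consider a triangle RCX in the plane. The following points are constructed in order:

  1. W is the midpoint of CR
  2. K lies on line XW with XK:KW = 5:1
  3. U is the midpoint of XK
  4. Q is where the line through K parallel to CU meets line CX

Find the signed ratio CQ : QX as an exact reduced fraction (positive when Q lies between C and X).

Work in coordinates with R = (0, 0), C = (1, 0), X = (0, 1).
1. W is the midpoint of CR ⇒ W = (1/2, 0)
2. K lies on line XW with XK:KW = 5:1 ⇒ K = (5/12, 1/6)
3. U is the midpoint of XK ⇒ U = (5/24, 7/12)
4. Q is where the line through K parallel to CU meets line CX ⇒ Q = (2, -1)
Q = C + t·(X−C) with t = -1, so CQ:QX = t:(1−t) = -1:2

CQ:QX = -1/2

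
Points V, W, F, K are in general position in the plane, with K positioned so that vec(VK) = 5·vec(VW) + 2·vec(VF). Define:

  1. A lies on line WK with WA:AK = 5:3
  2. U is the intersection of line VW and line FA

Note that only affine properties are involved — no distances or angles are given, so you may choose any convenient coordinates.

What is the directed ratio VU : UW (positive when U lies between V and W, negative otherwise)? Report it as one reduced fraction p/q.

VU:UW = -14/15

Assign V = (0, 0), W = (1, 0), F = (0, 1), K = (5, 2) — the answer is frame-independent, so this choice is without loss of generality.
1. A lies on line WK with WA:AK = 5:3 ⇒ A = (7/2, 5/4)
2. U is the intersection of line VW and line FA ⇒ U = (-14, 0)
U = V + t·(W−V) with t = -14, so VU:UW = t:(1−t) = -14:15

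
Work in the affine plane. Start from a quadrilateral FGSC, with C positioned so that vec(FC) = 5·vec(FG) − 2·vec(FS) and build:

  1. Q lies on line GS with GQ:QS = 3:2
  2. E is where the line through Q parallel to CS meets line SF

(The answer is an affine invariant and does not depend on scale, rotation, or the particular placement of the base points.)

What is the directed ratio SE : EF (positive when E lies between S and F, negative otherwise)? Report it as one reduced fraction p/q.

SE:EF = 4/21

Work in coordinates with F = (0, 0), G = (1, 0), S = (0, 1), C = (5, -2).
1. Q lies on line GS with GQ:QS = 3:2 ⇒ Q = (2/5, 3/5)
2. E is where the line through Q parallel to CS meets line SF ⇒ E = (0, 21/25)
E = S + t·(F−S) with t = 4/25, so SE:EF = t:(1−t) = 4/25:21/25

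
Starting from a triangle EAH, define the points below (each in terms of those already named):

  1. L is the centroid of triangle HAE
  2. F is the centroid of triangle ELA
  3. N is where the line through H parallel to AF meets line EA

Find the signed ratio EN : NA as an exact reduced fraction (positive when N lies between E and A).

Set E = (0, 0), A = (1, 0), H = (0, 1); any affine frame gives the same invariant.
1. L is the centroid of triangle HAE ⇒ L = (1/3, 1/3)
2. F is the centroid of triangle ELA ⇒ F = (4/9, 1/9)
3. N is where the line through H parallel to AF meets line EA ⇒ N = (5, 0)
N = E + t·(A−E) with t = 5, so EN:NA = t:(1−t) = 5:-4

EN:NA = -5/4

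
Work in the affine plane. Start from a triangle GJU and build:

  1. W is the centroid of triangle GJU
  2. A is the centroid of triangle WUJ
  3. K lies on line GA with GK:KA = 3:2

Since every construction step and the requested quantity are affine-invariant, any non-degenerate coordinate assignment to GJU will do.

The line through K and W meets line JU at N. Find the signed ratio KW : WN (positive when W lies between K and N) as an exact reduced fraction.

Choose coordinates G = (0, 0), J = (1, 0), U = (0, 1).
1. W is the centroid of triangle GJU ⇒ W = (1/3, 1/3)
2. A is the centroid of triangle WUJ ⇒ A = (4/9, 4/9)
3. K lies on line GA with GK:KA = 3:2 ⇒ K = (4/15, 4/15)
line KW meets JU at N = (1/2, 1/2)
W = K + t·(N−K) with t = 2/7, so KW:WN = 2/7:5/7

KW:WN = 2/5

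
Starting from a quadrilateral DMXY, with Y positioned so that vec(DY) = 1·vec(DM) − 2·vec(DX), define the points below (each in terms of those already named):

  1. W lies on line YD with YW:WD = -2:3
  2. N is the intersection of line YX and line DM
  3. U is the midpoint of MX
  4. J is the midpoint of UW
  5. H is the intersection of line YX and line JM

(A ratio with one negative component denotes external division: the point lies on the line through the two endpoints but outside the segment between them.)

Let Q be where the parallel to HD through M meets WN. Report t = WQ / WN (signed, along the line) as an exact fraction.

Work in coordinates with D = (0, 0), M = (1, 0), X = (0, 1), Y = (1, -2).
1. W lies on line YD with YW:WD = -2:3 ⇒ W = (3, -6)
2. N is the intersection of line YX and line DM ⇒ N = (1/3, 0)
3. U is the midpoint of MX ⇒ U = (1/2, 1/2)
4. J is the midpoint of UW ⇒ J = (7/4, -11/4)
5. H is the intersection of line YX and line JM ⇒ H = (4, -11)
through M parallel to HD: direction (-4, 11); meets WN at Q = (4, -33/4)
Q = W + t·(N−W) with t = -3/8

t = -3/8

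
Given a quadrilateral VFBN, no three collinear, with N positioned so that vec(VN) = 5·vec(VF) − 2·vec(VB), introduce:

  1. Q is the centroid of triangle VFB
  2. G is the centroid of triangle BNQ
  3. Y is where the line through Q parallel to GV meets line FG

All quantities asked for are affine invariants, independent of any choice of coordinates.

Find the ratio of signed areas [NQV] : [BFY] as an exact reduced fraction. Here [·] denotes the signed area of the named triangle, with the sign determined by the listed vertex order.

Assign V = (0, 0), F = (1, 0), B = (0, 1), N = (5, -2) — the answer is frame-independent, so this choice is without loss of generality.
1. Q is the centroid of triangle VFB ⇒ Q = (1/3, 1/3)
2. G is the centroid of triangle BNQ ⇒ G = (16/9, -2/9)
3. Y is where the line through Q parallel to GV meets line FG ⇒ Y = (-5/9, 4/9)
2·[NQV] = 7/3, 2·[BFY] = -10/9
[NQV]:[BFY] = 7/3:-10/9 = -21/10

[NQV]:[BFY] = -21/10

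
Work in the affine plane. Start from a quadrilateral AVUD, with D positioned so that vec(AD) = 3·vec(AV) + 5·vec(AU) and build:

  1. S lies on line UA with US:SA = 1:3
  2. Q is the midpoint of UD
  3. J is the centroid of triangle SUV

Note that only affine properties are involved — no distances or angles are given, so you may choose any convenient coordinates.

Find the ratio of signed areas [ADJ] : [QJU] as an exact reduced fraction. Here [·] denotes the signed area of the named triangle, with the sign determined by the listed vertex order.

[ADJ]:[QJU] = -2/31

Choose coordinates A = (0, 0), V = (1, 0), U = (0, 1), D = (3, 5).
1. S lies on line UA with US:SA = 1:3 ⇒ S = (0, 3/4)
2. Q is the midpoint of UD ⇒ Q = (3/2, 3)
3. J is the centroid of triangle SUV ⇒ J = (1/3, 7/12)
2·[ADJ] = 1/12, 2·[QJU] = -31/24
[ADJ]:[QJU] = 1/12:-31/24 = -2/31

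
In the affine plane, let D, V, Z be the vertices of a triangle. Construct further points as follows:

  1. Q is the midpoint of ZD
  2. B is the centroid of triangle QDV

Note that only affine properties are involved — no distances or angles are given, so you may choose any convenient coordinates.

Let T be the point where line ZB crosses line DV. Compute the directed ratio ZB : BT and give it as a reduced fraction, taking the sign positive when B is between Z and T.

Set D = (0, 0), V = (1, 0), Z = (0, 1); any affine frame gives the same invariant.
1. Q is the midpoint of ZD ⇒ Q = (0, 1/2)
2. B is the centroid of triangle QDV ⇒ B = (1/3, 1/6)
line ZB meets DV at T = (2/5, 0)
B = Z + t·(T−Z) with t = 5/6, so ZB:BT = 5/6:1/6

ZB:BT = 5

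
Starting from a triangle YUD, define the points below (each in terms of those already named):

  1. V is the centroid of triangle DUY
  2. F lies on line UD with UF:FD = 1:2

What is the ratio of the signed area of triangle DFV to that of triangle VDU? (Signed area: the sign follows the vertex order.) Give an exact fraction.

Work in coordinates with Y = (0, 0), U = (1, 0), D = (0, 1).
1. V is the centroid of triangle DUY ⇒ V = (1/3, 1/3)
2. F lies on line UD with UF:FD = 1:2 ⇒ F = (2/3, 1/3)
2·[DFV] = -2/9, 2·[VDU] = -1/3
[DFV]:[VDU] = -2/9:-1/3 = 2/3

[DFV]:[VDU] = 2/3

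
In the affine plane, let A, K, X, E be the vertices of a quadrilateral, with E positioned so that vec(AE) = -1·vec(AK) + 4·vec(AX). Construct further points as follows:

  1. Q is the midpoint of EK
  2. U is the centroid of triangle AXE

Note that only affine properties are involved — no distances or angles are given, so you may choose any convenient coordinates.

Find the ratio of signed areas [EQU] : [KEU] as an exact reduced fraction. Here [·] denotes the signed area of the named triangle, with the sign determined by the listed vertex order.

Assign A = (0, 0), K = (1, 0), X = (0, 1), E = (-1, 4) — the answer is frame-independent, so this choice is without loss of generality.
1. Q is the midpoint of EK ⇒ Q = (0, 2)
2. U is the centroid of triangle AXE ⇒ U = (-1/3, 5/3)
2·[EQU] = -1, 2·[KEU] = 2
[EQU]:[KEU] = -1:2 = -1/2

[EQU]:[KEU] = -1/2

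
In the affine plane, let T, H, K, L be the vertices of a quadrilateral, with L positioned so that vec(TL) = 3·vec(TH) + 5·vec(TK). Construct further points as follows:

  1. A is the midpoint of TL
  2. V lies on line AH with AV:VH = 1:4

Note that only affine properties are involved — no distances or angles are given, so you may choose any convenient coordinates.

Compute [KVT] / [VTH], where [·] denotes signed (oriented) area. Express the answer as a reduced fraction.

Set T = (0, 0), H = (1, 0), K = (0, 1), L = (3, 5); any affine frame gives the same invariant.
1. A is the midpoint of TL ⇒ A = (3/2, 5/2)
2. V lies on line AH with AV:VH = 1:4 ⇒ V = (7/5, 2)
2·[KVT] = -7/5, 2·[VTH] = 2
[KVT]:[VTH] = -7/5:2 = -7/10

[KVT]:[VTH] = -7/10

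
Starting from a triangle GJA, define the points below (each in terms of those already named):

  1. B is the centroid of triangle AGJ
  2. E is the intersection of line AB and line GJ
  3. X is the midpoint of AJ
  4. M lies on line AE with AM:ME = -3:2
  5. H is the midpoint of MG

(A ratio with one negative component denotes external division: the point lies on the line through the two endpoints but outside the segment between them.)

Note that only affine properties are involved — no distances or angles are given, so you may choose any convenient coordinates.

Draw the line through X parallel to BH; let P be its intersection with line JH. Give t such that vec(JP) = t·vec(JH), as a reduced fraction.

Set G = (0, 0), J = (1, 0), A = (0, 1); any affine frame gives the same invariant.
1. B is the centroid of triangle AGJ ⇒ B = (1/3, 1/3)
2. E is the intersection of line AB and line GJ ⇒ E = (1/2, 0)
3. X is the midpoint of AJ ⇒ X = (1/2, 1/2)
4. M lies on line AE with AM:ME = -3:2 ⇒ M = (3/2, -2)
5. H is the midpoint of MG ⇒ H = (3/4, -1)
through X parallel to BH: direction (5/12, -4/3); meets JH at P = (61/72, -11/18)
P = J + t·(H−J) with t = 11/18

t = 11/18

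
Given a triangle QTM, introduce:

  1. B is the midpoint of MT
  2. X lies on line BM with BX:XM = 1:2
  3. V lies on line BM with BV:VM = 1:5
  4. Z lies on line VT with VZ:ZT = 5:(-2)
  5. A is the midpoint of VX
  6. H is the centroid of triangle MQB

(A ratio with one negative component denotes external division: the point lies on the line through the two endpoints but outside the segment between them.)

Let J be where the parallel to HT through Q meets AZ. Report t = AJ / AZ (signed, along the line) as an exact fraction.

t = 153/73

Assign Q = (0, 0), T = (1, 0), M = (0, 1) — the answer is frame-independent, so this choice is without loss of generality.
1. B is the midpoint of MT ⇒ B = (1/2, 1/2)
2. X lies on line BM with BX:XM = 1:2 ⇒ X = (1/3, 2/3)
3. V lies on line BM with BV:VM = 1:5 ⇒ V = (5/12, 7/12)
4. Z lies on line VT with VZ:ZT = 5:(-2) ⇒ Z = (25/18, -7/18)
5. A is the midpoint of VX ⇒ A = (3/8, 5/8)
6. H is the centroid of triangle MQB ⇒ H = (1/6, 1/2)
through Q parallel to HT: direction (5/6, -1/2); meets AZ at J = (5/2, -3/2)
J = A + t·(Z−A) with t = 153/73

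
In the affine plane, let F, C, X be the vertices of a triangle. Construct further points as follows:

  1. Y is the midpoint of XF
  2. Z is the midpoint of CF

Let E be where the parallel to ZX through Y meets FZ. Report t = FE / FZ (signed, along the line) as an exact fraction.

t = 1/2

Set F = (0, 0), C = (1, 0), X = (0, 1); any affine frame gives the same invariant.
1. Y is the midpoint of XF ⇒ Y = (0, 1/2)
2. Z is the midpoint of CF ⇒ Z = (1/2, 0)
through Y parallel to ZX: direction (-1/2, 1); meets FZ at E = (1/4, 0)
E = F + t·(Z−F) with t = 1/2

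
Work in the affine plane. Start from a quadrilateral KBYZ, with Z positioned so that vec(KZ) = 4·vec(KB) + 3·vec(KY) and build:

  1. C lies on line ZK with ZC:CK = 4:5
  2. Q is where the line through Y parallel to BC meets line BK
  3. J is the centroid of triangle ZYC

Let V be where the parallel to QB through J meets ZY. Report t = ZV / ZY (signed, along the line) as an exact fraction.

Set K = (0, 0), B = (1, 0), Y = (0, 1), Z = (4, 3); any affine frame gives the same invariant.
1. C lies on line ZK with ZC:CK = 4:5 ⇒ C = (20/9, 5/3)
2. Q is where the line through Y parallel to BC meets line BK ⇒ Q = (-11/15, 0)
3. J is the centroid of triangle ZYC ⇒ J = (56/27, 17/9)
through J parallel to QB: direction (26/15, 0); meets ZY at V = (16/9, 17/9)
V = Z + t·(Y−Z) with t = 5/9

t = 5/9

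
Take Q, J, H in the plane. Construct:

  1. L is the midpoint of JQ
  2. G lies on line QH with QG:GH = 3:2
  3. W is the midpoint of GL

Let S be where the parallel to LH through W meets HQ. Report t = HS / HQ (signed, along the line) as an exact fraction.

t = 1/5

Work in coordinates with Q = (0, 0), J = (1, 0), H = (0, 1).
1. L is the midpoint of JQ ⇒ L = (1/2, 0)
2. G lies on line QH with QG:GH = 3:2 ⇒ G = (0, 3/5)
3. W is the midpoint of GL ⇒ W = (1/4, 3/10)
through W parallel to LH: direction (-1/2, 1); meets HQ at S = (0, 4/5)
S = H + t·(Q−H) with t = 1/5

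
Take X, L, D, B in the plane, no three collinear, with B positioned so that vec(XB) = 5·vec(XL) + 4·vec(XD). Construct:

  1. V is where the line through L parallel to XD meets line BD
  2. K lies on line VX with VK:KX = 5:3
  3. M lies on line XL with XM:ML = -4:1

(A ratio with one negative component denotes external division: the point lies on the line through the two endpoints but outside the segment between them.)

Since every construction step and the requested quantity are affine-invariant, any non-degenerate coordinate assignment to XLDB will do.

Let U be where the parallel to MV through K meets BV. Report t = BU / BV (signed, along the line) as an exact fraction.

Assign X = (0, 0), L = (1, 0), D = (0, 1), B = (5, 4) — the answer is frame-independent, so this choice is without loss of generality.
1. V is where the line through L parallel to XD meets line BD ⇒ V = (1, 8/5)
2. K lies on line VX with VK:KX = 5:3 ⇒ K = (3/8, 3/5)
3. M lies on line XL with XM:ML = -4:1 ⇒ M = (4/3, 0)
through K parallel to MV: direction (-1/3, 8/5); meets BV at U = (7/27, 52/45)
U = B + t·(V−B) with t = 32/27

t = 32/27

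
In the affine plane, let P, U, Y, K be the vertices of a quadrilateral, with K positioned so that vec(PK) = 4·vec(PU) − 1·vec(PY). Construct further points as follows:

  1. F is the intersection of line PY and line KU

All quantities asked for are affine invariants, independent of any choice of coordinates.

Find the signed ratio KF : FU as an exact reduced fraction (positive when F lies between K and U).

KF:FU = -4

Assign P = (0, 0), U = (1, 0), Y = (0, 1), K = (4, -1) — the answer is frame-independent, so this choice is without loss of generality.
1. F is the intersection of line PY and line KU ⇒ F = (0, 1/3)
F = K + t·(U−K) with t = 4/3, so KF:FU = t:(1−t) = 4/3:-1/3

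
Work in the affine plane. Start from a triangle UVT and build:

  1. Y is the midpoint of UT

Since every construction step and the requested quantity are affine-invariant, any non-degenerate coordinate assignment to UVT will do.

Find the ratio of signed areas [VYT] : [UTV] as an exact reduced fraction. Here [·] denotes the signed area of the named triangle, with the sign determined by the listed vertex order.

[VYT]:[UTV] = 1/2

Choose coordinates U = (0, 0), V = (1, 0), T = (0, 1).
1. Y is the midpoint of UT ⇒ Y = (0, 1/2)
2·[VYT] = -1/2, 2·[UTV] = -1
[VYT]:[UTV] = -1/2:-1 = 1/2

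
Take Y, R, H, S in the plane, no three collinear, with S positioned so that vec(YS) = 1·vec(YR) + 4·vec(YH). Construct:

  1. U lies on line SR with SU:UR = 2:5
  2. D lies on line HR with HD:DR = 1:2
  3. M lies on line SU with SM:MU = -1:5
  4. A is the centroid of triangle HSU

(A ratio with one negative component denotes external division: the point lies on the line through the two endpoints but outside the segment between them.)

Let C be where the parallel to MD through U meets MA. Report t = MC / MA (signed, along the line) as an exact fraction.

Work in coordinates with Y = (0, 0), R = (1, 0), H = (0, 1), S = (1, 4).
1. U lies on line SR with SU:UR = 2:5 ⇒ U = (1, 20/7)
2. D lies on line HR with HD:DR = 1:2 ⇒ D = (1/3, 2/3)
3. M lies on line SU with SM:MU = -1:5 ⇒ M = (1, 30/7)
4. A is the centroid of triangle HSU ⇒ A = (2/3, 55/21)
through U parallel to MD: direction (-2/3, -76/21); meets MA at C = (13/3, 440/21)
C = M + t·(A−M) with t = -10

t = -10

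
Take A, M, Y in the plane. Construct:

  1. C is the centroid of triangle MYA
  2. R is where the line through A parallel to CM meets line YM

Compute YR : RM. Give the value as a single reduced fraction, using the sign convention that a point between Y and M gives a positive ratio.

Assign A = (0, 0), M = (1, 0), Y = (0, 1) — the answer is frame-independent, so this choice is without loss of generality.
1. C is the centroid of triangle MYA ⇒ C = (1/3, 1/3)
2. R is where the line through A parallel to CM meets line YM ⇒ R = (2, -1)
R = Y + t·(M−Y) with t = 2, so YR:RM = t:(1−t) = 2:-1

YR:RM = -2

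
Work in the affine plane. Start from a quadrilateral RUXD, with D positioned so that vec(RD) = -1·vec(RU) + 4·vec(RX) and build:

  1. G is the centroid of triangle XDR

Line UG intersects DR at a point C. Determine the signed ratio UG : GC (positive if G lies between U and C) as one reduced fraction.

UG:GC = 11

Set R = (0, 0), U = (1, 0), X = (0, 1), D = (-1, 4); any affine frame gives the same invariant.
1. G is the centroid of triangle XDR ⇒ G = (-1/3, 5/3)
line UG meets DR at C = (-5/11, 20/11)
G = U + t·(C−U) with t = 11/12, so UG:GC = 11/12:1/12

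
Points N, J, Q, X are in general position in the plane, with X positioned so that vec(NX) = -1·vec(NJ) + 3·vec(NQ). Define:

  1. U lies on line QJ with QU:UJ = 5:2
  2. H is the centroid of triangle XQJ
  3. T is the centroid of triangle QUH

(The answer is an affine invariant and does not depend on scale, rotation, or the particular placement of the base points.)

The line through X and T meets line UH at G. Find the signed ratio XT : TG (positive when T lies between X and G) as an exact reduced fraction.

XT:TG = -14/5

Set N = (0, 0), J = (1, 0), Q = (0, 1), X = (-1, 3); any affine frame gives the same invariant.
1. U lies on line QJ with QU:UJ = 5:2 ⇒ U = (5/7, 2/7)
2. H is the centroid of triangle XQJ ⇒ H = (0, 4/3)
3. T is the centroid of triangle QUH ⇒ T = (5/21, 55/63)
line XT meets UH at G = (-10/49, 80/49)
T = X + t·(G−X) with t = 14/9, so XT:TG = 14/9:-5/9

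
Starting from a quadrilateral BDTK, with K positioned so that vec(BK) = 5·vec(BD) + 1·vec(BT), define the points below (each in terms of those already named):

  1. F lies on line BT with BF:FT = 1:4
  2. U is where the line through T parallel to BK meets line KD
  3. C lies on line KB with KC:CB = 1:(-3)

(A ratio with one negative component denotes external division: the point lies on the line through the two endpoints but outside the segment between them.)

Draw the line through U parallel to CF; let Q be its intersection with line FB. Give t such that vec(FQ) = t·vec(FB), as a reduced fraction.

t = -22/3

Assign B = (0, 0), D = (1, 0), T = (0, 1), K = (5, 1) — the answer is frame-independent, so this choice is without loss of generality.
1. F lies on line BT with BF:FT = 1:4 ⇒ F = (0, 1/5)
2. U is where the line through T parallel to BK meets line KD ⇒ U = (25, 6)
3. C lies on line KB with KC:CB = 1:(-3) ⇒ C = (15/2, 3/2)
through U parallel to CF: direction (-15/2, -13/10); meets FB at Q = (0, 5/3)
Q = F + t·(B−F) with t = -22/3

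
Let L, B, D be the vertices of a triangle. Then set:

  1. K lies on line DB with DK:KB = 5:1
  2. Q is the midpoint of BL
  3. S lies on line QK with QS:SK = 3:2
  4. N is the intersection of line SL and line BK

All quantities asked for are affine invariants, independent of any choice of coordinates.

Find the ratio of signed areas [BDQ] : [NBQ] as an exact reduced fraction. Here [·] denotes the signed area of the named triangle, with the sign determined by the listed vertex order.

Work in coordinates with L = (0, 0), B = (1, 0), D = (0, 1).
1. K lies on line DB with DK:KB = 5:1 ⇒ K = (5/6, 1/6)
2. Q is the midpoint of BL ⇒ Q = (1/2, 0)
3. S lies on line QK with QS:SK = 3:2 ⇒ S = (7/10, 1/10)
4. N is the intersection of line SL and line BK ⇒ N = (7/8, 1/8)
2·[BDQ] = 1/2, 2·[NBQ] = -1/16
[BDQ]:[NBQ] = 1/2:-1/16 = -8

[BDQ]:[NBQ] = -8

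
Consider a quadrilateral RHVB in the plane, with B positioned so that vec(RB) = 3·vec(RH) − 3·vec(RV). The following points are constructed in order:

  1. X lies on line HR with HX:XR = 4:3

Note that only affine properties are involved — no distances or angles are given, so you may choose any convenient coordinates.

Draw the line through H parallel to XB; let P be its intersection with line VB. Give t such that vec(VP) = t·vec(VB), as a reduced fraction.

Assign R = (0, 0), H = (1, 0), V = (0, 1), B = (3, -3) — the answer is frame-independent, so this choice is without loss of generality.
1. X lies on line HR with HX:XR = 4:3 ⇒ X = (3/7, 0)
through H parallel to XB: direction (18/7, -3); meets VB at P = (-1, 7/3)
P = V + t·(B−V) with t = -1/3

t = -1/3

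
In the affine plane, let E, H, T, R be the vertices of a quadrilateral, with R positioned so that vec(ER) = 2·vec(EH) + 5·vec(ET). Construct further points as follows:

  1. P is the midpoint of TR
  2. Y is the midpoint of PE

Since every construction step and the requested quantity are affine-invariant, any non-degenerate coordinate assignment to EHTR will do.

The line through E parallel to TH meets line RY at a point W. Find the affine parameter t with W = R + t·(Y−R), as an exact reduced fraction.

Assign E = (0, 0), H = (1, 0), T = (0, 1), R = (2, 5) — the answer is frame-independent, so this choice is without loss of generality.
1. P is the midpoint of TR ⇒ P = (1, 3)
2. Y is the midpoint of PE ⇒ Y = (1/2, 3/2)
through E parallel to TH: direction (1, -1); meets RY at W = (-1/10, 1/10)
W = R + t·(Y−R) with t = 7/5

t = 7/5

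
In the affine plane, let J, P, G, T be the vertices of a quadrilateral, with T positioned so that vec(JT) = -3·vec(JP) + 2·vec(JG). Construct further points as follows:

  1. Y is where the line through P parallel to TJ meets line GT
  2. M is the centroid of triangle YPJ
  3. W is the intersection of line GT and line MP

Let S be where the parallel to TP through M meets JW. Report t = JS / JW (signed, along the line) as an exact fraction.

Choose coordinates J = (0, 0), P = (1, 0), G = (0, 1), T = (-3, 2).
1. Y is where the line through P parallel to TJ meets line GT ⇒ Y = (-1, 4/3)
2. M is the centroid of triangle YPJ ⇒ M = (0, 4/9)
3. W is the intersection of line GT and line MP ⇒ W = (-5, 8/3)
through M parallel to TP: direction (4, -2); meets JW at S = (-40/3, 64/9)
S = J + t·(W−J) with t = 8/3

t = 8/3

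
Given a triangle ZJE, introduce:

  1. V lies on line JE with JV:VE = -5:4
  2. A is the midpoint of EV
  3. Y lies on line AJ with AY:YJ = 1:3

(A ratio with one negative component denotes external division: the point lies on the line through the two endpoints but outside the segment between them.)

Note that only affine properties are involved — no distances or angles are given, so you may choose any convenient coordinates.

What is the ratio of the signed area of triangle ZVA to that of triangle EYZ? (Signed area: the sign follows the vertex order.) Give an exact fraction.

Assign Z = (0, 0), J = (1, 0), E = (0, 1) — the answer is frame-independent, so this choice is without loss of generality.
1. V lies on line JE with JV:VE = -5:4 ⇒ V = (-4, 5)
2. A is the midpoint of EV ⇒ A = (-2, 3)
3. Y lies on line AJ with AY:YJ = 1:3 ⇒ Y = (-5/4, 9/4)
2·[ZVA] = -2, 2·[EYZ] = 5/4
[ZVA]:[EYZ] = -2:5/4 = -8/5

[ZVA]:[EYZ] = -8/5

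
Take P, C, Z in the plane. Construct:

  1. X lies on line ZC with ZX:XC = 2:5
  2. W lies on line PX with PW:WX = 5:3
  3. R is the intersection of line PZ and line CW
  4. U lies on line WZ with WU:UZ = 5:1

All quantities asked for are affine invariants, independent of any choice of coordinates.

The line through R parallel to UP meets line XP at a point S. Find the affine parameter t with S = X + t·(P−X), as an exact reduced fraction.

Assign P = (0, 0), C = (1, 0), Z = (0, 1) — the answer is frame-independent, so this choice is without loss of generality.
1. X lies on line ZC with ZX:XC = 2:5 ⇒ X = (2/7, 5/7)
2. W lies on line PX with PW:WX = 5:3 ⇒ W = (5/28, 25/56)
3. R is the intersection of line PZ and line CW ⇒ R = (0, 25/46)
4. U lies on line WZ with WU:UZ = 5:1 ⇒ U = (5/168, 305/336)
through R parallel to UP: direction (-5/168, -305/336); meets XP at S = (-25/1288, -125/2576)
S = X + t·(P−X) with t = 393/368

t = 393/368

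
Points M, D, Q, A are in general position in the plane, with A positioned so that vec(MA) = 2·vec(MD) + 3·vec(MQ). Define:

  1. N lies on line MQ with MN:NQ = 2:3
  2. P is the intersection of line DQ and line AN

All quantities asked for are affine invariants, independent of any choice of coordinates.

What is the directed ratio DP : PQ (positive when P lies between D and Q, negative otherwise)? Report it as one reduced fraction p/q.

Choose coordinates M = (0, 0), D = (1, 0), Q = (0, 1), A = (2, 3).
1. N lies on line MQ with MN:NQ = 2:3 ⇒ N = (0, 2/5)
2. P is the intersection of line DQ and line AN ⇒ P = (6/23, 17/23)
P = D + t·(Q−D) with t = 17/23, so DP:PQ = t:(1−t) = 17/23:6/23

DP:PQ = 17/6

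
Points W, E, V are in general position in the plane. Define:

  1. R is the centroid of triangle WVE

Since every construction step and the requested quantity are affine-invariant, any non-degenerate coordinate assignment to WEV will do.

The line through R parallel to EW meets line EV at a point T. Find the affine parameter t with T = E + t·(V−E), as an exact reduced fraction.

t = 1/3

Work in coordinates with W = (0, 0), E = (1, 0), V = (0, 1).
1. R is the centroid of triangle WVE ⇒ R = (1/3, 1/3)
through R parallel to EW: direction (-1, 0); meets EV at T = (2/3, 1/3)
T = E + t·(V−E) with t = 1/3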